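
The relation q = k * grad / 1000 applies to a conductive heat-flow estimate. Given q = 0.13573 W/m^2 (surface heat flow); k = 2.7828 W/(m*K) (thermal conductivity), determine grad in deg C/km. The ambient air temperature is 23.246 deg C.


grad = q * 1000 / k
grad = 0.13573 * 1000 / 2.7828
grad = 48.775 deg C/km


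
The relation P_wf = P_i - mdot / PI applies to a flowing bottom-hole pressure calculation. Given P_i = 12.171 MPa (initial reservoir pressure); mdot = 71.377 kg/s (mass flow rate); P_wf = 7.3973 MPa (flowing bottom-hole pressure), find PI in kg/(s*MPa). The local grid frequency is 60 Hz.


PI = mdot / (P_i - P_wf)
PI = 71.377 / (12.171 - 7.3973)
PI = 14.952 kg/(s*MPa)


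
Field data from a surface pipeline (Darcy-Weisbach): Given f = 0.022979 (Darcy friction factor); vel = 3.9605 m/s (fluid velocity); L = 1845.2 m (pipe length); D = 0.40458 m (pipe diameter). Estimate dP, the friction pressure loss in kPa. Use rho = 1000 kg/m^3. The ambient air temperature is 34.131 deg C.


dP = f * (L/D) * (rho*vel^2/2) / 1000
dP = 0.022979 * (1845.2/0.40458) * (1000*3.9605^2/2) / 1000
dP = 821.94 kPa


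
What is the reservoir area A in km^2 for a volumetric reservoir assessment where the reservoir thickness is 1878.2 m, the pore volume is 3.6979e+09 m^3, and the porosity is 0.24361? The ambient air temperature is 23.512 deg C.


A = Vp / (1e6 * hr * phi)
A = 3.6979e+09 / (1e6 * 1878.2 * 0.24361)
A = 8.0820 km^2


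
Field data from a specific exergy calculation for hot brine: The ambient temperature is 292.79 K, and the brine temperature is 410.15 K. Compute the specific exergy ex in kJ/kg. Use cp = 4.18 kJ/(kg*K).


ex = cp * ((T_b - T_0) - T_0 * ln(T_b/T_0))
ex = 4.18 * ((410.15 - 292.79) - 292.79 * ln(410.15/292.79))
ex = 78.041 kJ/kg


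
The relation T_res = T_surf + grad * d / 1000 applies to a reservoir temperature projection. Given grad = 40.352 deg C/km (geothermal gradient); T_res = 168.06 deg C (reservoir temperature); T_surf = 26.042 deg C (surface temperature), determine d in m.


d = (T_res - T_surf) / grad * 1000
d = (168.06 - 26.042) / 40.352 * 1000
d = 3519.5 m


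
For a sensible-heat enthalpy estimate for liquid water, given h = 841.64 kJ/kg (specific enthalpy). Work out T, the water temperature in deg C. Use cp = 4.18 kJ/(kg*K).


T = h / cp
T = 841.64 / 4.18
T = 201.35 deg C


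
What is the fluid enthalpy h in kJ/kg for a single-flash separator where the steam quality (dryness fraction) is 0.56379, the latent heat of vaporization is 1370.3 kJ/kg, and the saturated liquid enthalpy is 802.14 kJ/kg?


h = hf + x * hfg
h = 802.14 + 0.56379 * 1370.3
h = 1574.7 kJ/kg


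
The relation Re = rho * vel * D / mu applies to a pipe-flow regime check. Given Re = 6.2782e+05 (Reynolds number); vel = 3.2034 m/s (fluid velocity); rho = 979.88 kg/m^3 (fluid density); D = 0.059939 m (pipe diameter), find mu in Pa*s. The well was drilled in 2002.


mu = rho * vel * D / Re
mu = 979.88 * 3.2034 * 0.059939 / 6.2782e+05
mu = 0.00029968 Pa*s


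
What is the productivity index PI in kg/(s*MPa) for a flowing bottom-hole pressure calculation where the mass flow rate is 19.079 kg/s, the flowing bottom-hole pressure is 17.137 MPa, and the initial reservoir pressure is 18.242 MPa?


PI = mdot / (P_i - P_wf)
PI = 19.079 / (18.242 - 17.137)
PI = 17.266 kg/(s*MPa)


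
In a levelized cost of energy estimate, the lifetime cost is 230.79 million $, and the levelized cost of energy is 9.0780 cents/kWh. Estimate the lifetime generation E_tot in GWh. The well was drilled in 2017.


E_tot = C_tot / LCOE * 100
E_tot = 230.79 / 9.0780 * 100
E_tot = 2542.3 GWh


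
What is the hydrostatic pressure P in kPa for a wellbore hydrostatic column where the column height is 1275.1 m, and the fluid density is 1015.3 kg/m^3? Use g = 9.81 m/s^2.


P = rho * g * h / 1e6
P = 1015.3 * 9.81 * 1275.1 / 1e6
P = 12.70011 MPa
Convert: 12.70011 MPa * 1000.0 = 12700 kPa
P = 12700 kPa


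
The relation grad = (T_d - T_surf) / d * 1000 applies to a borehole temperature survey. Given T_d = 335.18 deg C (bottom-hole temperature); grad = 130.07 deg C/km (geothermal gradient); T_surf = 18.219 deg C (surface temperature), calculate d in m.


d = (T_d - T_surf) / grad * 1000
d = (335.18 - 18.219) / 130.07 * 1000
d = 2436.8 m


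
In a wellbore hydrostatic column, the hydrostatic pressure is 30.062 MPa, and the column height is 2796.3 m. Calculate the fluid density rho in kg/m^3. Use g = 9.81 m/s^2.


rho = P * 1e6 / (g * h)
rho = 30.062 * 1e6 / (9.81 * 2796.3)
rho = 1095.9 kg/m^3


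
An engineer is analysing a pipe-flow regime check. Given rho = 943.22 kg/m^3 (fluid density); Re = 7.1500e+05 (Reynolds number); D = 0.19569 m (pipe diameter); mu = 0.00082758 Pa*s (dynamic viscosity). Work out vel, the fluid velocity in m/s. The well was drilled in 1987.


vel = Re * mu / (rho * D)
vel = 7.1500e+05 * 0.00082758 / (943.22 * 0.19569)
vel = 3.2058 m/s


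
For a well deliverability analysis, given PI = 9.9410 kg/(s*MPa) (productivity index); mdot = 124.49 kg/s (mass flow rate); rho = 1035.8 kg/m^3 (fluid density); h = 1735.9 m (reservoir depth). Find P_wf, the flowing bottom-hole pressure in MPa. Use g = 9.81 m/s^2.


Step 1: P_i = rho*g*h/1e6 = 1035.8*9.81*1735.9/1e6 = 17.63882 MPa
Step 2: P_wf = P_i - mdot/PI = 17.63882 - 124.49/9.941 = 5.1159 MPa
P_wf = 5.1159 MPa


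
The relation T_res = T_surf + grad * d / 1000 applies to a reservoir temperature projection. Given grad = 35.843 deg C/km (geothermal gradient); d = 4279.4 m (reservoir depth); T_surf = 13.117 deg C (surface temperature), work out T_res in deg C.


T_res = T_surf + grad * d / 1000
T_res = 13.117 + 35.843 * 4279.4 / 1000
T_res = 166.50 deg C


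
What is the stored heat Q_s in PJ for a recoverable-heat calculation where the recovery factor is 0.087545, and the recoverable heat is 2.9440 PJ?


Q_s = Q_rec / RF
Q_s = 2.9440 / 0.087545
Q_s = 33.628 PJ


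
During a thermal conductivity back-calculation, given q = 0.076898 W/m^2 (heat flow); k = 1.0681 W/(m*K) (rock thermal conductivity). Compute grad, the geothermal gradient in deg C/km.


grad = q / k * 1000
grad = 0.076898 / 1.0681 * 1000
grad = 71.995 deg C/km


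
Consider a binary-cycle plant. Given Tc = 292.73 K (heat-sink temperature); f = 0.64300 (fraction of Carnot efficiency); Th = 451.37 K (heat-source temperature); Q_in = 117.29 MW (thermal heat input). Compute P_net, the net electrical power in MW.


Step 1: eta = (1 - Tc/Th)*f = (1 - 292.73/451.37)*0.643 = 0.2259909
Step 2: P_net = eta * Q_in = 0.2259909 * 117.29 = 26.506 MW
P_net = 26.506 MW


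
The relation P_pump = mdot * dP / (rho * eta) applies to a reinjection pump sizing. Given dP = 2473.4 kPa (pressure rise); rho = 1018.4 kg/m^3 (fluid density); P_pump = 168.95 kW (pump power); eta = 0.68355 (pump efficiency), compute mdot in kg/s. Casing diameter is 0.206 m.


mdot = P_pump * rho * eta / dP
mdot = 168.95 * 1018.4 * 0.68355 / 2473.4
mdot = 47.550 kg/s


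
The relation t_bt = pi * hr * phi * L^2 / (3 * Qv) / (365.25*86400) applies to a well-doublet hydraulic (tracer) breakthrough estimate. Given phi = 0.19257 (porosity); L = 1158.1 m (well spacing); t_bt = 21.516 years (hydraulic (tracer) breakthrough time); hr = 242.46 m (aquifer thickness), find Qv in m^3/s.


Qv = pi*hr*phi*L^2 / (3*t_bt*365.25*86400)
Qv = pi*242.46*0.19257*1158.1^2 / (3*21.516*365.25*86400)
Qv = 0.096579 m^3/s


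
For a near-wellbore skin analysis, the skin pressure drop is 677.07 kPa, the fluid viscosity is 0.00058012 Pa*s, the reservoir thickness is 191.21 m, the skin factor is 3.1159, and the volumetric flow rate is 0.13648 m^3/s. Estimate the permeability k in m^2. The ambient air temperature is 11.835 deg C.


k = S*q*mu / (2*pi*dP_s*1000*hr)
k = 3.1159*0.13648*0.00058012 / (2*pi*677.07*1000*191.21)
k = 3.0328e-13 m^2


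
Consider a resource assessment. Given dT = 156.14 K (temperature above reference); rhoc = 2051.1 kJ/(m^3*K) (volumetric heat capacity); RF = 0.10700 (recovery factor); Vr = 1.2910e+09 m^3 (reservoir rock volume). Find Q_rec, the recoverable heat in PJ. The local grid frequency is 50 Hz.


Step 1: Q_s = Vr*rhoc*dT/1e12 = 1.2910e+09*2051.1*156.14/1e12 = 413.4541 PJ
Step 2: Q_rec = Q_s * RF = 413.4541 * 0.107 = 44.240 PJ
Q_rec = 44.240 PJ


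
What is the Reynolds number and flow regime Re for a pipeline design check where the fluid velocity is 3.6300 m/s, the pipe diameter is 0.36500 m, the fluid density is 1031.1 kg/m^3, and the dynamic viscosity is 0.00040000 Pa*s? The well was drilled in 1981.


Step 1: Re = rho*vel*D/mu = 1031.1*3.63*0.365/0.0004 = 3.4154e+06
Step 2: Re = 3.4154e+06 > 4000, so flow is turbulent.
Re = 3.4154e+06 (turbulent)


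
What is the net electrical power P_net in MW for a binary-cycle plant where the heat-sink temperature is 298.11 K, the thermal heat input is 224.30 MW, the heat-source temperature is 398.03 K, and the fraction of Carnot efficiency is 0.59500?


Step 1: eta = (1 - Tc/Th)*f = (1 - 298.11/398.03)*0.595 = 0.1493666
Step 2: P_net = eta * Q_in = 0.1493666 * 224.3 = 33.503 MW
P_net = 33.503 MW


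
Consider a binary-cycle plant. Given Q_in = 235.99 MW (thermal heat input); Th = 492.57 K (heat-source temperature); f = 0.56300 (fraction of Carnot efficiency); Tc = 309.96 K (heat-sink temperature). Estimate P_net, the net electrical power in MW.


Step 1: eta = (1 - Tc/Th)*f = (1 - 309.96/492.57)*0.563 = 0.2087204
Step 2: P_net = eta * Q_in = 0.2087204 * 235.99 = 49.256 MW
P_net = 49.256 MW


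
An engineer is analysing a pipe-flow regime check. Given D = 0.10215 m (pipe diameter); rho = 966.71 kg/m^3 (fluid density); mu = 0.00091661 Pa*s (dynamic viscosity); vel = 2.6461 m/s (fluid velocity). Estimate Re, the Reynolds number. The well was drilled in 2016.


Re = rho * vel * D / mu
Re = 966.71 * 2.6461 * 0.10215 / 0.00091661
Re = 2.8507e+05


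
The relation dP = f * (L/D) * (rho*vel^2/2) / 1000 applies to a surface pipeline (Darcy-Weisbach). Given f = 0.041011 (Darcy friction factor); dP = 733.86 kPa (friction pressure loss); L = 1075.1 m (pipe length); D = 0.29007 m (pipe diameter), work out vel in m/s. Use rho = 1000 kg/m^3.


vel = sqrt(dP*1000*2*D / (f*L*rho))
vel = sqrt(733.86*1000*2*0.29007 / (0.041011*1075.1*1000))
vel = 3.1074 m/s


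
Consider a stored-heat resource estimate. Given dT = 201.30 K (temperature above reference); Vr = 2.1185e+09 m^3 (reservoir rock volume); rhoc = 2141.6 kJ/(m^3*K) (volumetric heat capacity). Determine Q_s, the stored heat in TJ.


Q_s = Vr * rhoc * dT / 1e12
Q_s = 2.1185e+09 * 2141.6 * 201.30 / 1e12
Q_s = 913.2940 PJ
Convert: 913.2940 PJ * 1000.0 = 9.1329e+05 TJ
Q_s = 9.1329e+05 TJ


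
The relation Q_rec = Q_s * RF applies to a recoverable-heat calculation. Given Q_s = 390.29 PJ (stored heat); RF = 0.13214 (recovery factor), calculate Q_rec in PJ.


Q_rec = Q_s * RF
Q_rec = 390.29 * 0.13214
Q_rec = 51.573 PJ


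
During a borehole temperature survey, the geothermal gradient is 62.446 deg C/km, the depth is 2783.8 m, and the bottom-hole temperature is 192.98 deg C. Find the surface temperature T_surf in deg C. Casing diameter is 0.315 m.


T_surf = T_d - grad * d / 1000
T_surf = 192.98 - 62.446 * 2783.8 / 1000
T_surf = 19.143 deg C


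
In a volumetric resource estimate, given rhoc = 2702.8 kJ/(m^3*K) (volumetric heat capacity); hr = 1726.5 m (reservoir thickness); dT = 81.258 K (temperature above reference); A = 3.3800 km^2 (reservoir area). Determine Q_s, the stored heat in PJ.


Step 1: Vr = A*1e6*hr = 3.38*1e6*1726.5 = 5.835570e+09 m^3
Step 2: Q_s = Vr*rhoc*dT/1e12 = 5.835570e+09*2702.8*81.258/1e12 = 1281.6 PJ
Q_s = 1281.6 PJ


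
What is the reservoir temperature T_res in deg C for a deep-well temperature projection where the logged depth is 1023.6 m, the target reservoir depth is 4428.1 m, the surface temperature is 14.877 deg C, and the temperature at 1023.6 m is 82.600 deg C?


Step 1: grad = (T_d1 - T_surf)/d1 * 1000 = (82.6 - 14.877)/1023.6 * 1000 = 66.16159 deg C/km
Step 2: T_res = T_surf + grad*d2/1000 = 14.877 + 66.16159*4428.1/1000 = 307.85 deg C
T_res = 307.85 deg C


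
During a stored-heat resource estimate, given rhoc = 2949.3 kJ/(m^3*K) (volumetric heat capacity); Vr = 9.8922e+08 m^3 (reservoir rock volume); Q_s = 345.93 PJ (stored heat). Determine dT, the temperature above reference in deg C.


dT = Q_s * 1e12 / (Vr * rhoc)
dT = 345.93 * 1e12 / (9.8922e+08 * 2949.3)
dT = 118.5704 K
Convert (temperature difference, 1 K = 1 deg C): 118.5704 K = 118.5704 deg C
dT = 118.57 deg C


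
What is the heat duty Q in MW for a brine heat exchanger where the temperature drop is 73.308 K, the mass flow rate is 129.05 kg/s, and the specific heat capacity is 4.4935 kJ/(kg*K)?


Q = mdot * cp * dT / 1000
Q = 129.05 * 4.4935 * 73.308 / 1000
Q = 42.510 MW


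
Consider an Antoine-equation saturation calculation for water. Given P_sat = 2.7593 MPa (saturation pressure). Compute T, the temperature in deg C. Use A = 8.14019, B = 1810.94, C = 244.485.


T = B / (A - log10(P_sat * 760 / 0.101325)) - C
T = 1810.94 / (8.14019 - log10(2.7593 * 760 / 0.101325)) - 244.485
T = 229.05 deg C


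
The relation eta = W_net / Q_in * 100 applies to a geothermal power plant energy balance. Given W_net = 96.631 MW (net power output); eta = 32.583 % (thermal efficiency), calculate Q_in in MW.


Q_in = W_net / (eta / 100)
Q_in = 96.631 / (32.583 / 100)
Q_in = 296.57 MW


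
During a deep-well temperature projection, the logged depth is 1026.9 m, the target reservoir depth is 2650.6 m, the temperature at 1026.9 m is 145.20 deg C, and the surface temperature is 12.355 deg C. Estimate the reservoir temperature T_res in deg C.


Step 1: grad = (T_d1 - T_surf)/d1 * 1000 = (145.2 - 12.355)/1026.9 * 1000 = 129.3651 deg C/km
Step 2: T_res = T_surf + grad*d2/1000 = 12.355 + 129.3651*2650.6/1000 = 355.25 deg C
T_res = 355.25 deg C


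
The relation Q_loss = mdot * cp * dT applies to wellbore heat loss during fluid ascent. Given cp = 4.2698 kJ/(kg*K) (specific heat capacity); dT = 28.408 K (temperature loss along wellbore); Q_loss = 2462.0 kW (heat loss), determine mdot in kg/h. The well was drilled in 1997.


mdot = Q_loss / (cp * dT)
mdot = 2462.0 / (4.2698 * 28.408)
mdot = 20.29737 kg/s
Convert: 20.29737 kg/s * 3600.0 = 73071 kg/h
mdot = 73071 kg/h


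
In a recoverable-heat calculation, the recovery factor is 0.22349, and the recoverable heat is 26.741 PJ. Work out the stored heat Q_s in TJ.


Q_s = Q_rec / RF
Q_s = 26.741 / 0.22349
Q_s = 119.6519 PJ
Convert: 119.6519 PJ * 1000.0 = 1.1965e+05 TJ
Q_s = 1.1965e+05 TJ


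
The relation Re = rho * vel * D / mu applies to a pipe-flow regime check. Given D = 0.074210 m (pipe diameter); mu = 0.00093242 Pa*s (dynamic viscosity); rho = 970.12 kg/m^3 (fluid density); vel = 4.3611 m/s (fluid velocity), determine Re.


Re = rho * vel * D / mu
Re = 970.12 * 4.3611 * 0.074210 / 0.00093242
Re = 3.3672e+05


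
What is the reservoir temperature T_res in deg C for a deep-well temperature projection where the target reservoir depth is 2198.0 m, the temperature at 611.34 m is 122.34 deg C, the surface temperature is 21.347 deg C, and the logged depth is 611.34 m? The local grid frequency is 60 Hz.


Step 1: grad = (T_d1 - T_surf)/d1 * 1000 = (122.34 - 21.347)/611.34 * 1000 = 165.1994 deg C/km
Step 2: T_res = T_surf + grad*d2/1000 = 21.347 + 165.1994*2198.0/1000 = 384.46 deg C
T_res = 384.46 deg C


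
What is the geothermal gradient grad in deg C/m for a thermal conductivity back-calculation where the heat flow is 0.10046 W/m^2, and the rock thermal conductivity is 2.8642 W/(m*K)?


grad = q / k * 1000
grad = 0.10046 / 2.8642 * 1000
grad = 35.07437 deg C/km
Convert: 35.07437 deg C/km * 0.001 = 0.035074 deg C/m
grad = 0.035074 deg C/m


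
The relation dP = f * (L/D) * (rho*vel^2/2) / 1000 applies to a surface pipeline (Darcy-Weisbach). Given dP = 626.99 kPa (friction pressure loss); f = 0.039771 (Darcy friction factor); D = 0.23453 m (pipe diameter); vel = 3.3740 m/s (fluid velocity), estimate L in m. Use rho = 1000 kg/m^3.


L = dP*1000*D / (f*rho*vel^2/2)
L = 626.99*1000*0.23453 / (0.039771*1000*3.3740^2/2)
L = 649.58 m


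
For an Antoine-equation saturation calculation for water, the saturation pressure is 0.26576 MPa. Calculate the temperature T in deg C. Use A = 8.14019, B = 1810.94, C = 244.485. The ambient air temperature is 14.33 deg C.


T = B / (A - log10(P_sat * 760 / 0.101325)) - C
T = 1810.94 / (8.14019 - log10(0.26576 * 760 / 0.101325)) - 244.485
T = 129.63 deg C


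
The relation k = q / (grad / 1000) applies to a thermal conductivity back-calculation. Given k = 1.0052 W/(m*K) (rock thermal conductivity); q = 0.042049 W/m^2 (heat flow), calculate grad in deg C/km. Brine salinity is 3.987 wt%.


grad = q / k * 1000
grad = 0.042049 / 1.0052 * 1000
grad = 41.831 deg C/km


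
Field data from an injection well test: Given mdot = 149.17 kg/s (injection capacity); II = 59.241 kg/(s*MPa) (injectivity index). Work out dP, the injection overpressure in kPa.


dP = mdot * 1000 / II
dP = 149.17 * 1000 / 59.241
dP = 2518.0 kPa


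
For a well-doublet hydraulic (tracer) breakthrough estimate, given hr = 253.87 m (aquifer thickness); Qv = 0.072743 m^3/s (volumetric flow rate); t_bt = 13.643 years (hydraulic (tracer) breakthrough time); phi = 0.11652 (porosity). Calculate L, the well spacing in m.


L = sqrt(t_bt*365.25*86400*3*Qv / (pi*hr*phi))
L = sqrt(13.643*365.25*86400*3*0.072743 / (pi*253.87*0.11652))
L = 1005.5 m


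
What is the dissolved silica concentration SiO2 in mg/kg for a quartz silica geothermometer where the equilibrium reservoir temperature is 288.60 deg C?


SiO2 = 10^(5.19 - 1309/(T_eq + 273.15))
SiO2 = 10^(5.19 - 1309/(288.60 + 273.15))
SiO2 = 724.07 mg/kg


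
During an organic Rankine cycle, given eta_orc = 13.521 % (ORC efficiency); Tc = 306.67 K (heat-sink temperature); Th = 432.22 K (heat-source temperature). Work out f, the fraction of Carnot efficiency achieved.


f = (eta_orc/100) / (1 - Tc/Th)
f = (13.521/100) / (1 - 306.67/432.22)
f = 0.46548


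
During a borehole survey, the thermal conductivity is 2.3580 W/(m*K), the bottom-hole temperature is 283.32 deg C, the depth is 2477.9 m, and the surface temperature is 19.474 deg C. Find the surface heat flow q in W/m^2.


Step 1: grad = (T_d - T_surf)/d * 1000 = (283.32 - 19.474)/2477.9 * 1000 = 106.4797 deg C/km
Step 2: q = k * grad / 1000 = 2.358 * 106.4797 / 1000 = 0.25108 W/m^2
q = 0.25108 W/m^2


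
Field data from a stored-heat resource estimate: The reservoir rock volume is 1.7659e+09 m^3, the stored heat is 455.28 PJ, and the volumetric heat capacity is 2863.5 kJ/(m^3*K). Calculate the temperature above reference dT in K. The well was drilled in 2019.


dT = Q_s * 1e12 / (Vr * rhoc)
dT = 455.28 * 1e12 / (1.7659e+09 * 2863.5)
dT = 90.036 K


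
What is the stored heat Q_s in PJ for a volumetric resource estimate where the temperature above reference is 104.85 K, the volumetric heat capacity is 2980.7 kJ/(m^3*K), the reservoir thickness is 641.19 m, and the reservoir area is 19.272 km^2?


Step 1: Vr = A*1e6*hr = 19.272*1e6*641.19 = 1.235701e+10 m^3
Step 2: Q_s = Vr*rhoc*dT/1e12 = 1.235701e+10*2980.7*104.85/1e12 = 3861.9 PJ
Q_s = 3861.9 PJ


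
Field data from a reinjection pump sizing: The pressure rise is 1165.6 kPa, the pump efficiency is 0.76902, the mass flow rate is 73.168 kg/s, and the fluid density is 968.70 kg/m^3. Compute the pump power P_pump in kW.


P_pump = mdot * dP / (rho * eta)
P_pump = 73.168 * 1165.6 / (968.70 * 0.76902)
P_pump = 114.48 kW


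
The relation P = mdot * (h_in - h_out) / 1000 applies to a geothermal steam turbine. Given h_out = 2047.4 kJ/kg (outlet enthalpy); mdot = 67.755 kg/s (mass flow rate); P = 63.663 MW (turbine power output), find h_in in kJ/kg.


h_in = h_out + P * 1000 / mdot
h_in = 2047.4 + 63.663 * 1000 / 67.755
h_in = 2987.0 kJ/kg


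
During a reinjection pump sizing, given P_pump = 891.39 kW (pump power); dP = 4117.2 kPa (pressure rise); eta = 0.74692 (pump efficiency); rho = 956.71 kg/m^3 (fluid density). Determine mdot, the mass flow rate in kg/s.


mdot = P_pump * rho * eta / dP
mdot = 891.39 * 956.71 * 0.74692 / 4117.2
mdot = 154.71 kg/s


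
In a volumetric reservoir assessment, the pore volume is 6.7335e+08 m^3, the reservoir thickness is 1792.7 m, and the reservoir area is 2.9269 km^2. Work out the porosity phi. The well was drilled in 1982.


phi = Vp / (A * 1e6 * hr)
phi = 6.7335e+08 / (2.9269 * 1e6 * 1792.7)
phi = 0.12833


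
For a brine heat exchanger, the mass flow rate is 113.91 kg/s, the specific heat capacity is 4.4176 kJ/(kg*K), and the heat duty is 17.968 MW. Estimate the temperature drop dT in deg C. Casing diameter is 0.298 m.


dT = Q * 1000 / (mdot * cp)
dT = 17.968 * 1000 / (113.91 * 4.4176)
dT = 35.70685 K
Convert (temperature difference, 1 K = 1 deg C): 35.70685 K = 35.70685 deg C
dT = 35.707 deg C


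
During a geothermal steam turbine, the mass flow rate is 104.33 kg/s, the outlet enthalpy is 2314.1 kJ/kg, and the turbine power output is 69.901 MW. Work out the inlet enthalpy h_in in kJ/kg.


h_in = h_out + P * 1000 / mdot
h_in = 2314.1 + 69.901 * 1000 / 104.33
h_in = 2984.1 kJ/kg


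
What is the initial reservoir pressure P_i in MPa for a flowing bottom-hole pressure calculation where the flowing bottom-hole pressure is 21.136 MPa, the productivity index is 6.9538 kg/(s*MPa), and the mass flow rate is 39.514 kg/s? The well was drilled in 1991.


P_i = P_wf + mdot / PI
P_i = 21.136 + 39.514 / 6.9538
P_i = 26.818 MPa


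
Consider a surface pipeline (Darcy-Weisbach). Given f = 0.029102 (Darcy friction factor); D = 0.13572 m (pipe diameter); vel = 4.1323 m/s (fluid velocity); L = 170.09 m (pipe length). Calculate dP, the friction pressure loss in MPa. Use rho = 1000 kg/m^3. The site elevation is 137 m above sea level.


dP = f * (L/D) * (rho*vel^2/2) / 1000
dP = 0.029102 * (170.09/0.13572) * (1000*4.1323^2/2) / 1000
dP = 311.3949 kPa
Convert: 311.3949 kPa * 0.001 = 0.31139 MPa
dP = 0.31139 MPa


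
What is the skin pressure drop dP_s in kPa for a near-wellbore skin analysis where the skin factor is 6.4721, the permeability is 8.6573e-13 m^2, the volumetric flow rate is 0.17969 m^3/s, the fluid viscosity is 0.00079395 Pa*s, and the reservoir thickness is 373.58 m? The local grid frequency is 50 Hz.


dP_s = S * q * mu / (2*pi*k*hr) / 1000
dP_s = 6.4721 * 0.17969 * 0.00079395 / (2*pi*8.6573e-13*373.58) / 1000
dP_s = 454.38 kPa


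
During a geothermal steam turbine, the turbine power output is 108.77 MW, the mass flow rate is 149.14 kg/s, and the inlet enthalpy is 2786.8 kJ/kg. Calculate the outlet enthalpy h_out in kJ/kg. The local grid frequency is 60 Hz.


h_out = h_in - P * 1000 / mdot
h_out = 2786.8 - 108.77 * 1000 / 149.14
h_out = 2057.5 kJ/kg


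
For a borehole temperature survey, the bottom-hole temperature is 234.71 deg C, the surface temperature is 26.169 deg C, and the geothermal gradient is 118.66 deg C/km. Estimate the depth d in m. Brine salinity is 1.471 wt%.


d = (T_d - T_surf) / grad * 1000
d = (234.71 - 26.169) / 118.66 * 1000
d = 1757.5 m


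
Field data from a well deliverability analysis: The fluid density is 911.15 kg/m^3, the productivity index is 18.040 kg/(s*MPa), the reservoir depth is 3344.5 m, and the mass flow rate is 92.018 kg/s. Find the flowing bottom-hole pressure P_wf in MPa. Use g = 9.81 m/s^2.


Step 1: P_i = rho*g*h/1e6 = 911.15*9.81*3344.5/1e6 = 29.89442 MPa
Step 2: P_wf = P_i - mdot/PI = 29.89442 - 92.018/18.04 = 24.794 MPa
P_wf = 24.794 MPa


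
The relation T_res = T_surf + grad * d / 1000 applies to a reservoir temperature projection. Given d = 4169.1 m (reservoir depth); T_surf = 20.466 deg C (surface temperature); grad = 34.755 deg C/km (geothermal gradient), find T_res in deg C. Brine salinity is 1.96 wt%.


T_res = T_surf + grad * d / 1000
T_res = 20.466 + 34.755 * 4169.1 / 1000
T_res = 165.36 deg C


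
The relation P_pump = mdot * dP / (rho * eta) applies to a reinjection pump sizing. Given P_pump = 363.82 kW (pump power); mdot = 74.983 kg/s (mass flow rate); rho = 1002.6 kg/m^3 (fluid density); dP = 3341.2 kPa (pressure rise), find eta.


eta = mdot * dP / (rho * P_pump)
eta = 74.983 * 3341.2 / (1002.6 * 363.82)
eta = 0.68683


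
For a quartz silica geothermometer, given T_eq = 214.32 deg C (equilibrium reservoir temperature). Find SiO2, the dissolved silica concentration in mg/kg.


SiO2 = 10^(5.19 - 1309/(T_eq + 273.15))
SiO2 = 10^(5.19 - 1309/(214.32 + 273.15))
SiO2 = 319.67 mg/kg


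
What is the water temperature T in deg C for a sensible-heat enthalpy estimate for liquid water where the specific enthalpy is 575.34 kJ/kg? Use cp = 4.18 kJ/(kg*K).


T = h / cp
T = 575.34 / 4.18
T = 137.64 deg C


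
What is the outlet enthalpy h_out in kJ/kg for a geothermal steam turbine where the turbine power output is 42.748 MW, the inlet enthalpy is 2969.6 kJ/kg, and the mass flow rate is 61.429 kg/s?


h_out = h_in - P * 1000 / mdot
h_out = 2969.6 - 42.748 * 1000 / 61.429
h_out = 2273.7 kJ/kg


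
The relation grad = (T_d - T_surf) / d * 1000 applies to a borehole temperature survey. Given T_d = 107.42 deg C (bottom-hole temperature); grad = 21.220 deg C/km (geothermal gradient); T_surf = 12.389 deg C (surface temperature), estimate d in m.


d = (T_d - T_surf) / grad * 1000
d = (107.42 - 12.389) / 21.220 * 1000
d = 4478.4 m


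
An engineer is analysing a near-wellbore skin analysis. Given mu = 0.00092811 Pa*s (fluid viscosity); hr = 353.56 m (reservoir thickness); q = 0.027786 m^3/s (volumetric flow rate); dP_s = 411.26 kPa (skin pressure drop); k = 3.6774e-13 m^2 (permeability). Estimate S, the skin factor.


S = dP_s * 1000 * 2*pi*k*hr / (q*mu)
S = 411.26 * 1000 * 2*pi*3.6774e-13*353.56 / (0.027786*0.00092811)
S = 13.028


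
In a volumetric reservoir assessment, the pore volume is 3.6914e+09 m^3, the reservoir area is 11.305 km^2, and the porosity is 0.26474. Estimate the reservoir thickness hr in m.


hr = Vp / (A * 1e6 * phi)
hr = 3.6914e+09 / (11.305 * 1e6 * 0.26474)
hr = 1233.4 m


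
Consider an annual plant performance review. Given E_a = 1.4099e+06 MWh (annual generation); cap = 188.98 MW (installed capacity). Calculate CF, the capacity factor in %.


CF = E_a / (cap * 8760) * 100
CF = 1.4099e+06 / (188.98 * 8760) * 100
CF = 85.166 %


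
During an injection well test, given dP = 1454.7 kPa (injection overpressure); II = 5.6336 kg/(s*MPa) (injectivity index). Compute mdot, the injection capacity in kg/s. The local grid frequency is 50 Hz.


mdot = II * dP / 1000
mdot = 5.6336 * 1454.7 / 1000
mdot = 8.1952 kg/s


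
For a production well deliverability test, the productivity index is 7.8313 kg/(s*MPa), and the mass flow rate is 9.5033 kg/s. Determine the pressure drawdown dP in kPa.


dP = mdot * 1000 / PI
dP = 9.5033 * 1000 / 7.8313
dP = 1213.5 kPa


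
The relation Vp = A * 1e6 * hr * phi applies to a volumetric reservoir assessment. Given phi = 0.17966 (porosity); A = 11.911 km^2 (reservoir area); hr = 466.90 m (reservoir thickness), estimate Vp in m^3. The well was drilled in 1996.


Vp = A * 1e6 * hr * phi
Vp = 11.911 * 1e6 * 466.90 * 0.17966
Vp = 9.9913e+08 m^3


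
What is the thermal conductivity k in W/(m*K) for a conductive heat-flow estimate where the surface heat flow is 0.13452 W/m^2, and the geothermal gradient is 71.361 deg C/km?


k = q * 1000 / grad
k = 0.13452 * 1000 / 71.361
k = 1.8851 W/(m*K)


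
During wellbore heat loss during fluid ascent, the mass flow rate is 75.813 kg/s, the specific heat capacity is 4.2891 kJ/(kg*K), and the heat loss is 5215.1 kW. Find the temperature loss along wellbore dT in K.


dT = Q_loss / (mdot * cp)
dT = 5215.1 / (75.813 * 4.2891)
dT = 16.038 K


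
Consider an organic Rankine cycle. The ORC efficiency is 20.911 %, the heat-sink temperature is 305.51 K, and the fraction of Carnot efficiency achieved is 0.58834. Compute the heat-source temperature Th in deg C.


Th = Tc / (1 - (eta_orc/100)/f)
Th = 305.51 / (1 - (20.911/100)/0.58834)
Th = 473.9703 K
Convert to deg C: 473.9703 - 273.15 = 200.82 deg C
Th = 200.82 deg C


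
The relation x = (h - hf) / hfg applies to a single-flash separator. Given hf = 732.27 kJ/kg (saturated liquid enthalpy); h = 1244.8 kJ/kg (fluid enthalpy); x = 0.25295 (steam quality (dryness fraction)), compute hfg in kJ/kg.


hfg = (h - hf) / x
hfg = (1244.8 - 732.27) / 0.25295
hfg = 2026.2 kJ/kg


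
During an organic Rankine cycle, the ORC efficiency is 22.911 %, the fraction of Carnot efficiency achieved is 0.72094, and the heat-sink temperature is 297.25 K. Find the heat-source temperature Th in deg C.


Th = Tc / (1 - (eta_orc/100)/f)
Th = 297.25 / (1 - (22.911/100)/0.72094)
Th = 435.7185 K
Convert to deg C: 435.7185 - 273.15 = 162.57 deg C
Th = 162.57 deg C


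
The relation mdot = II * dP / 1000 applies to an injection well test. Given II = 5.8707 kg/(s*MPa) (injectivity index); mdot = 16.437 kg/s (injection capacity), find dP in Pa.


dP = mdot * 1000 / II
dP = 16.437 * 1000 / 5.8707
dP = 2799.836 kPa
Convert: 2799.836 kPa * 1000.0 = 2.7998e+06 Pa
dP = 2.7998e+06 Pa


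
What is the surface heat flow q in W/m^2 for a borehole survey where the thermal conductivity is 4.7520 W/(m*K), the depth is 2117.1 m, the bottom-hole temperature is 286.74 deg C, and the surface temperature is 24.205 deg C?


Step 1: grad = (T_d - T_surf)/d * 1000 = (286.74 - 24.205)/2117.1 * 1000 = 124.0069 deg C/km
Step 2: q = k * grad / 1000 = 4.752 * 124.0069 / 1000 = 0.58928 W/m^2
q = 0.58928 W/m^2


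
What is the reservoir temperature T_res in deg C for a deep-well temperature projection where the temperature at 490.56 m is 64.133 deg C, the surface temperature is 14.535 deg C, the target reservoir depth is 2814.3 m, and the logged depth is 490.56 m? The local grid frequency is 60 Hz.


Step 1: grad = (T_d1 - T_surf)/d1 * 1000 = (64.133 - 14.535)/490.56 * 1000 = 101.1049 deg C/km
Step 2: T_res = T_surf + grad*d2/1000 = 14.535 + 101.1049*2814.3/1000 = 299.07 deg C
T_res = 299.07 deg C


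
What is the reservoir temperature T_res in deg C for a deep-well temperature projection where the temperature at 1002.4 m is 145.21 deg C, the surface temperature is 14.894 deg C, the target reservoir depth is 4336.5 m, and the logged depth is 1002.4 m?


Step 1: grad = (T_d1 - T_surf)/d1 * 1000 = (145.21 - 14.894)/1002.4 * 1000 = 130.0040 deg C/km
Step 2: T_res = T_surf + grad*d2/1000 = 14.894 + 130.0040*4336.5/1000 = 578.66 deg C
T_res = 578.66 deg C


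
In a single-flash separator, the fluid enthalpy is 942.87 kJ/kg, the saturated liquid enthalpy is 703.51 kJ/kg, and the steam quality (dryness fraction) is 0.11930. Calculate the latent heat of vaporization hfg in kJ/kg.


hfg = (h - hf) / x
hfg = (942.87 - 703.51) / 0.11930
hfg = 2006.4 kJ/kg


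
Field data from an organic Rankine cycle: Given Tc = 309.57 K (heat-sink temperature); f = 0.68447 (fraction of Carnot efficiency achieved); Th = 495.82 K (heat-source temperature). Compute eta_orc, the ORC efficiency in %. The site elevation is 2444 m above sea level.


eta_orc = (1 - Tc/Th) * f * 100
eta_orc = (1 - 309.57/495.82) * 0.68447 * 100
eta_orc = 25.711 %


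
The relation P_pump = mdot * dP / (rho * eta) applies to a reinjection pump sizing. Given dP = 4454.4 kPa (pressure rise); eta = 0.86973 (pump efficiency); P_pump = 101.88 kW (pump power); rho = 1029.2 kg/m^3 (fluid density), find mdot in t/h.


mdot = P_pump * rho * eta / dP
mdot = 101.88 * 1029.2 * 0.86973 / 4454.4
mdot = 20.47312 kg/s
Convert: 20.47312 kg/s * 3.6 = 73.703 t/h
mdot = 73.703 t/h


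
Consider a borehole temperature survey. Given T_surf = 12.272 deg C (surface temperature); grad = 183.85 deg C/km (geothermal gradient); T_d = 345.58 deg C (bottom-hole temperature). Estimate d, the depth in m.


d = (T_d - T_surf) / grad * 1000
d = (345.58 - 12.272) / 183.85 * 1000
d = 1812.9 m


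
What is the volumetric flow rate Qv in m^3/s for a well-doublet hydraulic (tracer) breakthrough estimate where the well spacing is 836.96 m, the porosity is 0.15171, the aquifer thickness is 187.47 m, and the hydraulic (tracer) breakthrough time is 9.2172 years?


Qv = pi*hr*phi*L^2 / (3*t_bt*365.25*86400)
Qv = pi*187.47*0.15171*836.96^2 / (3*9.2172*365.25*86400)
Qv = 0.071727 m^3/s


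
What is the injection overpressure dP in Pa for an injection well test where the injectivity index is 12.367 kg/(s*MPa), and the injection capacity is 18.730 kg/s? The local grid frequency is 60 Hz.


dP = mdot * 1000 / II
dP = 18.730 * 1000 / 12.367
dP = 1514.514 kPa
Convert: 1514.514 kPa * 1000.0 = 1.5145e+06 Pa
dP = 1.5145e+06 Pa


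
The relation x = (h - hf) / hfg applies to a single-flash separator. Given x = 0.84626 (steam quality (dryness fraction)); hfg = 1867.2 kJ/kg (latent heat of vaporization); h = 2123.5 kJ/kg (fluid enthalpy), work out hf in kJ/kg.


hf = h - x * hfg
hf = 2123.5 - 0.84626 * 1867.2
hf = 543.36 kJ/kg


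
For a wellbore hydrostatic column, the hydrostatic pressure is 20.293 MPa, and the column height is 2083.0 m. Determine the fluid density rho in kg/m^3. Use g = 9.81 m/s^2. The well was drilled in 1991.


rho = P * 1e6 / (g * h)
rho = 20.293 * 1e6 / (9.81 * 2083.0)
rho = 993.09 kg/m^3


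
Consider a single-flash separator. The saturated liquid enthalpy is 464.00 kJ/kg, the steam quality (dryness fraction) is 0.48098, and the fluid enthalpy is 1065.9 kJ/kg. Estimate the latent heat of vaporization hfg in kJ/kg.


hfg = (h - hf) / x
hfg = (1065.9 - 464.00) / 0.48098
hfg = 1251.4 kJ/kg


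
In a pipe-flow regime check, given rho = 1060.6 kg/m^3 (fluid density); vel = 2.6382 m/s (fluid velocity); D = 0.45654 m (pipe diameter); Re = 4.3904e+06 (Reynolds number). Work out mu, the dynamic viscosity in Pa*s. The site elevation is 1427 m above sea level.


mu = rho * vel * D / Re
mu = 1060.6 * 2.6382 * 0.45654 / 4.3904e+06
mu = 0.00029096 Pa*s


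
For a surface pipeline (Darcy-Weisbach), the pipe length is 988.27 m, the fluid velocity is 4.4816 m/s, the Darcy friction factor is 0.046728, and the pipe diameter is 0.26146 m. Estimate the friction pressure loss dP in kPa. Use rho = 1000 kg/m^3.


dP = f * (L/D) * (rho*vel^2/2) / 1000
dP = 0.046728 * (988.27/0.26146) * (1000*4.4816^2/2) / 1000
dP = 1773.7 kPa


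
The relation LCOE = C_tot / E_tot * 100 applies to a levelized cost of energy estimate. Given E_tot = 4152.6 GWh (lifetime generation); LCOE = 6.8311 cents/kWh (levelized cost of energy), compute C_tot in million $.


C_tot = LCOE / 100 * E_tot
C_tot = 6.8311 / 100 * 4152.6
C_tot = 283.67 million $


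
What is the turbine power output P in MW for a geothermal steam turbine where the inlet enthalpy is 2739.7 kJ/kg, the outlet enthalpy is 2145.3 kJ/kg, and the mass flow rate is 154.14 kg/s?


P = mdot * (h_in - h_out) / 1000
P = 154.14 * (2739.7 - 2145.3) / 1000
P = 91.621 MW


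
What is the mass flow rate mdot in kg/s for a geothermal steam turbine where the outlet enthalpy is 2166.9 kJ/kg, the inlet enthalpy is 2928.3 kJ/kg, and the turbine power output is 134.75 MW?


mdot = P * 1000 / (h_in - h_out)
mdot = 134.75 * 1000 / (2928.3 - 2166.9)
mdot = 176.98 kg/s


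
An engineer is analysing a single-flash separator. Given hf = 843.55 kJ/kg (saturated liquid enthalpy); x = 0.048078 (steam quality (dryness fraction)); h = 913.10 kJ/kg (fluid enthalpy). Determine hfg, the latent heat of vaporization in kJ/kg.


hfg = (h - hf) / x
hfg = (913.10 - 843.55) / 0.048078
hfg = 1446.6 kJ/kg


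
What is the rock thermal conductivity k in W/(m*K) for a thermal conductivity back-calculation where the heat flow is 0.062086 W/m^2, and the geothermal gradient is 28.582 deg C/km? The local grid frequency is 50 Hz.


k = q / (grad / 1000)
k = 0.062086 / (28.582 / 1000)
k = 2.1722 W/(m*K)


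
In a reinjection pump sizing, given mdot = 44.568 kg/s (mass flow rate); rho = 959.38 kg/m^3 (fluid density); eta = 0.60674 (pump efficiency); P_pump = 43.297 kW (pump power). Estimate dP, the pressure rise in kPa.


dP = P_pump * rho * eta / mdot
dP = 43.297 * 959.38 * 0.60674 / 44.568
dP = 565.49 kPa


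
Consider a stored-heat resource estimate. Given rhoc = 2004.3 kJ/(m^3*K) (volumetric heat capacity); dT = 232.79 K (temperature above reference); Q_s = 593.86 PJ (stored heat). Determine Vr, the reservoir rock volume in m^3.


Vr = Q_s * 1e12 / (rhoc * dT)
Vr = 593.86 * 1e12 / (2004.3 * 232.79)
Vr = 1.2728e+09 m^3


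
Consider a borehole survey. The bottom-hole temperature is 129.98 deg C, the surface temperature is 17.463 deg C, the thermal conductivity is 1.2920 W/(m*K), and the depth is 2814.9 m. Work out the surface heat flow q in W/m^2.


Step 1: grad = (T_d - T_surf)/d * 1000 = (129.98 - 17.463)/2814.9 * 1000 = 39.97194 deg C/km
Step 2: q = k * grad / 1000 = 1.292 * 39.97194 / 1000 = 0.051644 W/m^2
q = 0.051644 W/m^2


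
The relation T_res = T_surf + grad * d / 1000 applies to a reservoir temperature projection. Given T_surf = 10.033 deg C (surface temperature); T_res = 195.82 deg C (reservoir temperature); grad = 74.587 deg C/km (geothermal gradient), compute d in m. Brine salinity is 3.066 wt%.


d = (T_res - T_surf) / grad * 1000
d = (195.82 - 10.033) / 74.587 * 1000
d = 2490.9 m


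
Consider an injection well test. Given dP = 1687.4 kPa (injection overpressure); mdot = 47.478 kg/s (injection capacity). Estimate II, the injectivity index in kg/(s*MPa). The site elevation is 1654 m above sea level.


II = mdot * 1000 / dP
II = 47.478 * 1000 / 1687.4
II = 28.137 kg/(s*MPa)


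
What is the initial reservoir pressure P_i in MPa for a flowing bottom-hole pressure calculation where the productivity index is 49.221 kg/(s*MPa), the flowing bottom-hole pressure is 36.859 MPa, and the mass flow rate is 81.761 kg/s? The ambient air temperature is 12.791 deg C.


P_i = P_wf + mdot / PI
P_i = 36.859 + 81.761 / 49.221
P_i = 38.520 MPa


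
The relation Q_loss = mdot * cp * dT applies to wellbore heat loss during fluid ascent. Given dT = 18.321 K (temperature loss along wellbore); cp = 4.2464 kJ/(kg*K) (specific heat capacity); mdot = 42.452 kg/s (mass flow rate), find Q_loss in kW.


Q_loss = mdot * cp * dT
Q_loss = 42.452 * 4.2464 * 18.321
Q_loss = 3302.7 kW


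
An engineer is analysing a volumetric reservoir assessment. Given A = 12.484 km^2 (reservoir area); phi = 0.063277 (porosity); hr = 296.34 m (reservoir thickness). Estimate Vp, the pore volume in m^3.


Vp = A * 1e6 * hr * phi
Vp = 12.484 * 1e6 * 296.34 * 0.063277
Vp = 2.3409e+08 m^3


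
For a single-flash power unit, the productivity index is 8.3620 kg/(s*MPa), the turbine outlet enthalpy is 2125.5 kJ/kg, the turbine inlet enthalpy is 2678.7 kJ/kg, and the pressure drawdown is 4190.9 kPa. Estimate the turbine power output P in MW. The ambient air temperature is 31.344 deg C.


Step 1: mdot = PI * dP / 1000 = 8.362 * 4190.9 / 1000 = 35.04431 kg/s
Step 2: P = mdot*(h_in - h_out)/1000 = 35.04431*(2678.7 - 2125.5)/1000 = 19.387 MW
P = 19.387 MW


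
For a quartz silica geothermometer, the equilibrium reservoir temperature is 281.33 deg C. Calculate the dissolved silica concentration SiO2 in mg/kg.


SiO2 = 10^(5.19 - 1309/(T_eq + 273.15))
SiO2 = 10^(5.19 - 1309/(281.33 + 273.15))
SiO2 = 674.88 mg/kg


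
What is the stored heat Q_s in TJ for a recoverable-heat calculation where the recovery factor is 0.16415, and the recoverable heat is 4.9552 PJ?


Q_s = Q_rec / RF
Q_s = 4.9552 / 0.16415
Q_s = 30.18702 PJ
Convert: 30.18702 PJ * 1000.0 = 30187 TJ
Q_s = 30187 TJ


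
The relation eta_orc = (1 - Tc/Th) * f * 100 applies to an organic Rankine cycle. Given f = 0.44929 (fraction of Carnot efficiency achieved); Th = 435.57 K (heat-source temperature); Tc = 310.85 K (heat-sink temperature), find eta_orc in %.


eta_orc = (1 - Tc/Th) * f * 100
eta_orc = (1 - 310.85/435.57) * 0.44929 * 100
eta_orc = 12.865 %
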